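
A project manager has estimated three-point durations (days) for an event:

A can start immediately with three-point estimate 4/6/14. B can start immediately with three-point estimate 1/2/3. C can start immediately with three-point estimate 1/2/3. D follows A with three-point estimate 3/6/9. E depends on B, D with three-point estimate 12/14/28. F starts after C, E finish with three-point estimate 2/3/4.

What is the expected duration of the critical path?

te_A = (4 + 4·6 + 14)/6 = 42/6 = 7
te_B = (1 + 4·2 + 3)/6 = 12/6 = 2
te_C = (1 + 4·2 + 3)/6 = 12/6 = 2
te_D = (3 + 4·6 + 9)/6 = 36/6 = 6
te_E = (12 + 4·14 + 28)/6 = 96/6 = 16
te_F = (2 + 4·3 + 4)/6 = 18/6 = 3

Forward pass:
ES_A = 0; EF_A = 7
ES_B = 0; EF_B = 2
ES_C = 0; EF_C = 2
ES_D = 7; EF_D = 7+6 = 13
ES_E = max(EF_B=2, EF_D=13) = 13; EF_E = 13+16 = 29
ES_F = max(EF_C=2, EF_E=29) = 29; EF_F = 29+3 = 32
Expected project duration μ = 32 days. Critical path: A → D → E → F.

32 days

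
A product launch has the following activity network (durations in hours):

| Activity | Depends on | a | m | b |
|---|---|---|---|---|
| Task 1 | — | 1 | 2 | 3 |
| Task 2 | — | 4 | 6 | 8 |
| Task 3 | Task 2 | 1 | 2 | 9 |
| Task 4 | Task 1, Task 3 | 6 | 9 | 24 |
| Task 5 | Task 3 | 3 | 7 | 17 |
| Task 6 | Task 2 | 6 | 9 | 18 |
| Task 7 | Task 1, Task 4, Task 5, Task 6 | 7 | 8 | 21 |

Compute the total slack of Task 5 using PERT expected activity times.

te_Task 1 = (1 + 4·2 + 3)/6 = 12/6 = 2
te_Task 2 = (4 + 4·6 + 8)/6 = 36/6 = 6
te_Task 3 = (1 + 4·2 + 9)/6 = 18/6 = 3
te_Task 4 = (6 + 4·9 + 24)/6 = 66/6 = 11
te_Task 5 = (3 + 4·7 + 17)/6 = 48/6 = 8
te_Task 6 = (6 + 4·9 + 18)/6 = 60/6 = 10
te_Task 7 = (7 + 4·8 + 21)/6 = 60/6 = 10

Forward pass:
ES_Task 1 = 0; EF_Task 1 = 2
ES_Task 2 = 0; EF_Task 2 = 6
ES_Task 3 = 6; EF_Task 3 = 6+3 = 9
ES_Task 4 = max(EF_Task 1=2, EF_Task 3=9) = 9; EF_Task 4 = 9+11 = 20
ES_Task 5 = 9; EF_Task 5 = 9+8 = 17
ES_Task 6 = 6; EF_Task 6 = 6+10 = 16
ES_Task 7 = max(EF_Task 1=2, EF_Task 4=20, EF_Task 5=17, EF_Task 6=16) = 20; EF_Task 7 = 20+10 = 30
Expected project duration μ = 30 hours. Critical path: Task 2 → Task 3 → Task 4 → Task 7.

Backward pass:
LF_Task 7 = 30; LS_Task 7 = 30−10 = 20
LF_Task 6 = LS_Task 7 = 20; LS_Task 6 = 20−10 = 10
LF_Task 5 = LS_Task 7 = 20; LS_Task 5 = 20−8 = 12
LF_Task 4 = LS_Task 7 = 20; LS_Task 4 = 20−11 = 9
LF_Task 3 = min(LS_Task 4=9, LS_Task 5=12) = 9; LS_Task 3 = 9−3 = 6
LF_Task 2 = min(LS_Task 3=6, LS_Task 6=10) = 6; LS_Task 2 = 6−6 = 0
LF_Task 1 = min(LS_Task 4=9, LS_Task 7=20) = 9; LS_Task 1 = 9−2 = 7
Slack_Task 5 = LS_Task 5 − ES_Task 5 = 12 − 9 = 3

3 hours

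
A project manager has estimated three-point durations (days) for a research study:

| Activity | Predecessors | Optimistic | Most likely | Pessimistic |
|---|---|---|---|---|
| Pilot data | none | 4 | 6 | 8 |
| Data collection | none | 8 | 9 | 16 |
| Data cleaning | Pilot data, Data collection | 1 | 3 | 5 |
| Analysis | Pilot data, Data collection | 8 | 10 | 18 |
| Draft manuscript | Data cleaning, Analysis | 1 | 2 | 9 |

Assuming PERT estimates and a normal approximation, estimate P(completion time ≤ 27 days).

0.883

te_Pilot data = (4 + 4·6 + 8)/6 = 36/6 = 6; σ²_Pilot data = ((8−4)/6)² = 0.444
te_Data collection = (8 + 4·9 + 16)/6 = 60/6 = 10; σ²_Data collection = ((16−8)/6)² = 1.778
te_Data cleaning = (1 + 4·3 + 5)/6 = 18/6 = 3; σ²_Data cleaning = ((5−1)/6)² = 0.444
te_Analysis = (8 + 4·10 + 18)/6 = 66/6 = 11; σ²_Analysis = ((18−8)/6)² = 2.778
te_Draft manuscript = (1 + 4·2 + 9)/6 = 18/6 = 3; σ²_Draft manuscript = ((9−1)/6)² = 1.778

Forward pass:
ES_Pilot data = 0; EF_Pilot data = 6
ES_Data collection = 0; EF_Data collection = 10
ES_Data cleaning = max(EF_Pilot data=6, EF_Data collection=10) = 10; EF_Data cleaning = 10+3 = 13
ES_Analysis = max(EF_Pilot data=6, EF_Data collection=10) = 10; EF_Analysis = 10+11 = 21
ES_Draft manuscript = max(EF_Data cleaning=13, EF_Analysis=21) = 21; EF_Draft manuscript = 21+3 = 24
Expected project duration μ = 24 days. Critical path: Data collection → Analysis → Draft manuscript.

Variance along critical path = 1.778 + 2.778 + 1.778 = 6.333; σ = √6.333 = 2.517 days.
Z = (27 − 24) / 2.517 = 1.192
P(T ≤ 27) = Φ(1.192) ≈ 0.883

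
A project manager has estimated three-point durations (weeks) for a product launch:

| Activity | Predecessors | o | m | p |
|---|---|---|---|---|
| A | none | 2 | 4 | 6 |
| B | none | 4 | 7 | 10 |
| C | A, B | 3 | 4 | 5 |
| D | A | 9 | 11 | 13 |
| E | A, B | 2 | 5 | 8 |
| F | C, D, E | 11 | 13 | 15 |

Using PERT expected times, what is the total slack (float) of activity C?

te_A = (2 + 4·4 + 6)/6 = 24/6 = 4
te_B = (4 + 4·7 + 10)/6 = 42/6 = 7
te_C = (3 + 4·4 + 5)/6 = 24/6 = 4
te_D = (9 + 4·11 + 13)/6 = 66/6 = 11
te_E = (2 + 4·5 + 8)/6 = 30/6 = 5
te_F = (11 + 4·13 + 15)/6 = 78/6 = 13

Forward pass:
ES_A = 0; EF_A = 4
ES_B = 0; EF_B = 7
ES_C = max(EF_A=4, EF_B=7) = 7; EF_C = 7+4 = 11
ES_D = 4; EF_D = 4+11 = 15
ES_E = max(EF_A=4, EF_B=7) = 7; EF_E = 7+5 = 12
ES_F = max(EF_C=11, EF_D=15, EF_E=12) = 15; EF_F = 15+13 = 28
Expected project duration μ = 28 weeks. Critical path: A → D → F.

Backward pass:
LF_F = 28; LS_F = 28−13 = 15
LF_E = LS_F = 15; LS_E = 15−5 = 10
LF_D = LS_F = 15; LS_D = 15−11 = 4
LF_C = LS_F = 15; LS_C = 15−4 = 11
LF_B = min(LS_C=11, LS_E=10) = 10; LS_B = 10−7 = 3
LF_A = min(LS_C=11, LS_D=4, LS_E=10) = 4; LS_A = 4−4 = 0
Slack_C = LS_C − ES_C = 11 − 7 = 4

4 weeks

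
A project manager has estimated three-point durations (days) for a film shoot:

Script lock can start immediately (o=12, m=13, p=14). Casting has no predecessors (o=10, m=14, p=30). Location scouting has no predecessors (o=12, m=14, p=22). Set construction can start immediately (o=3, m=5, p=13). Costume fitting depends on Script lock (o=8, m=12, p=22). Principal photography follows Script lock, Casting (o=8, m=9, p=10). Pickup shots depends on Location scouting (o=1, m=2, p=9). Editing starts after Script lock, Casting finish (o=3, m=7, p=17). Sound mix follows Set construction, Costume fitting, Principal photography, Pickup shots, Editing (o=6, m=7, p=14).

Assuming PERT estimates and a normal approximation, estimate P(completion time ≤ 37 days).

0.866

te_Script lock = (12 + 4·13 + 14)/6 = 78/6 = 13; σ²_Script lock = ((14−12)/6)² = 0.111
te_Casting = (10 + 4·14 + 30)/6 = 96/6 = 16; σ²_Casting = ((30−10)/6)² = 11.111
te_Location scouting = (12 + 4·14 + 22)/6 = 90/6 = 15; σ²_Location scouting = ((22−12)/6)² = 2.778
te_Set construction = (3 + 4·5 + 13)/6 = 36/6 = 6; σ²_Set construction = ((13−3)/6)² = 2.778
te_Costume fitting = (8 + 4·12 + 22)/6 = 78/6 = 13; σ²_Costume fitting = ((22−8)/6)² = 5.444
te_Principal photography = (8 + 4·9 + 10)/6 = 54/6 = 9; σ²_Principal photography = ((10−8)/6)² = 0.111
te_Pickup shots = (1 + 4·2 + 9)/6 = 18/6 = 3; σ²_Pickup shots = ((9−1)/6)² = 1.778
te_Editing = (3 + 4·7 + 17)/6 = 48/6 = 8; σ²_Editing = ((17−3)/6)² = 5.444
te_Sound mix = (6 + 4·7 + 14)/6 = 48/6 = 8; σ²_Sound mix = ((14−6)/6)² = 1.778

Forward pass:
ES_Script lock = 0; EF_Script lock = 13
ES_Casting = 0; EF_Casting = 16
ES_Location scouting = 0; EF_Location scouting = 15
ES_Set construction = 0; EF_Set construction = 6
ES_Costume fitting = 13; EF_Costume fitting = 13+13 = 26
ES_Principal photography = max(EF_Script lock=13, EF_Casting=16) = 16; EF_Principal photography = 16+9 = 25
ES_Pickup shots = 15; EF_Pickup shots = 15+3 = 18
ES_Editing = max(EF_Script lock=13, EF_Casting=16) = 16; EF_Editing = 16+8 = 24
ES_Sound mix = max(EF_Set construction=6, EF_Costume fitting=26, EF_Principal photography=25, EF_Pickup shots=18, EF_Editing=24) = 26; EF_Sound mix = 26+8 = 34
Expected project duration μ = 34 days. Critical path: Script lock → Costume fitting → Sound mix.

Variance along critical path = 0.111 + 5.444 + 1.778 = 7.333; σ = √7.333 = 2.708 days.
Z = (37 − 34) / 2.708 = 1.108
P(T ≤ 37) = Φ(1.108) ≈ 0.866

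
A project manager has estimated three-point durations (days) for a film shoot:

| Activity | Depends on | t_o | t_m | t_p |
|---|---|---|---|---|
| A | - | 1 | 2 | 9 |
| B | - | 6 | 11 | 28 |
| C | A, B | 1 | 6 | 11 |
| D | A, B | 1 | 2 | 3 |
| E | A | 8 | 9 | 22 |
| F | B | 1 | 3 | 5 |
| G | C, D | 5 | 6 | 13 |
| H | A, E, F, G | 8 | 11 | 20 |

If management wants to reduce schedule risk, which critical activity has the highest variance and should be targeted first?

B

te_A = (1 + 4·2 + 9)/6 = 18/6 = 3; σ²_A = ((9−1)/6)² = 1.778
te_B = (6 + 4·11 + 28)/6 = 78/6 = 13; σ²_B = ((28−6)/6)² = 13.444
te_C = (1 + 4·6 + 11)/6 = 36/6 = 6; σ²_C = ((11−1)/6)² = 2.778
te_D = (1 + 4·2 + 3)/6 = 12/6 = 2; σ²_D = ((3−1)/6)² = 0.111
te_E = (8 + 4·9 + 22)/6 = 66/6 = 11; σ²_E = ((22−8)/6)² = 5.444
te_F = (1 + 4·3 + 5)/6 = 18/6 = 3; σ²_F = ((5−1)/6)² = 0.444
te_G = (5 + 4·6 + 13)/6 = 42/6 = 7; σ²_G = ((13−5)/6)² = 1.778
te_H = (8 + 4·11 + 20)/6 = 72/6 = 12; σ²_H = ((20−8)/6)² = 4.000

Forward pass:
ES_A = 0; EF_A = 3
ES_B = 0; EF_B = 13
ES_C = max(EF_A=3, EF_B=13) = 13; EF_C = 13+6 = 19
ES_D = max(EF_A=3, EF_B=13) = 13; EF_D = 13+2 = 15
ES_E = 3; EF_E = 3+11 = 14
ES_F = 13; EF_F = 13+3 = 16
ES_G = max(EF_C=19, EF_D=15) = 19; EF_G = 19+7 = 26
ES_H = max(EF_A=3, EF_E=14, EF_F=16, EF_G=26) = 26; EF_H = 26+12 = 38
Expected project duration μ = 38 days. Critical path: B → C → G → H.

Variances on critical path: σ²_B=13.444, σ²_C=2.778, σ²_G=1.778, σ²_H=4.000.
Largest is σ²_B = 13.444.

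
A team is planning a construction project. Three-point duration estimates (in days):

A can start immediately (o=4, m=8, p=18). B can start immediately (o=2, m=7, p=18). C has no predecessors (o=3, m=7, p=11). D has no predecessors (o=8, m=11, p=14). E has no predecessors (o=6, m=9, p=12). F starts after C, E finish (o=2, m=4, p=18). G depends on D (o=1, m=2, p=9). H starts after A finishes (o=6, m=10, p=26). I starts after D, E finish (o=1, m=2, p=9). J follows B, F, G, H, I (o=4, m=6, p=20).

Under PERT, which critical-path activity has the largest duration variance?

H

te_A = (4 + 4·8 + 18)/6 = 54/6 = 9; σ²_A = ((18−4)/6)² = 5.444
te_B = (2 + 4·7 + 18)/6 = 48/6 = 8; σ²_B = ((18−2)/6)² = 7.111
te_C = (3 + 4·7 + 11)/6 = 42/6 = 7; σ²_C = ((11−3)/6)² = 1.778
te_D = (8 + 4·11 + 14)/6 = 66/6 = 11; σ²_D = ((14−8)/6)² = 1.000
te_E = (6 + 4·9 + 12)/6 = 54/6 = 9; σ²_E = ((12−6)/6)² = 1.000
te_F = (2 + 4·4 + 18)/6 = 36/6 = 6; σ²_F = ((18−2)/6)² = 7.111
te_G = (1 + 4·2 + 9)/6 = 18/6 = 3; σ²_G = ((9−1)/6)² = 1.778
te_H = (6 + 4·10 + 26)/6 = 72/6 = 12; σ²_H = ((26−6)/6)² = 11.111
te_I = (1 + 4·2 + 9)/6 = 18/6 = 3; σ²_I = ((9−1)/6)² = 1.778
te_J = (4 + 4·6 + 20)/6 = 48/6 = 8; σ²_J = ((20−4)/6)² = 7.111

Forward pass:
ES_A = 0; EF_A = 9
ES_B = 0; EF_B = 8
ES_C = 0; EF_C = 7
ES_D = 0; EF_D = 11
ES_E = 0; EF_E = 9
ES_F = max(EF_C=7, EF_E=9) = 9; EF_F = 9+6 = 15
ES_G = 11; EF_G = 11+3 = 14
ES_H = 9; EF_H = 9+12 = 21
ES_I = max(EF_D=11, EF_E=9) = 11; EF_I = 11+3 = 14
ES_J = max(EF_B=8, EF_F=15, EF_G=14, EF_H=21, EF_I=14) = 21; EF_J = 21+8 = 29
Expected project duration μ = 29 days. Critical path: A → H → J.

Variances on critical path: σ²_A=5.444, σ²_H=11.111, σ²_J=7.111.
Largest is σ²_H = 11.111.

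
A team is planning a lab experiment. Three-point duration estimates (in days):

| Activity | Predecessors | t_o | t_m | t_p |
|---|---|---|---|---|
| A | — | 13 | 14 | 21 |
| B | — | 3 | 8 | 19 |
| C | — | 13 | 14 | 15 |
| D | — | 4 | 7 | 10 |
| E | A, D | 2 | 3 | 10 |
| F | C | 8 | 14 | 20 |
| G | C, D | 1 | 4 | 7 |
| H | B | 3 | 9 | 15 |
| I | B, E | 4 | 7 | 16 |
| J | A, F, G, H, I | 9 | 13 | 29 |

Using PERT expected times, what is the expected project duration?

43 days

te_A = (13 + 4·14 + 21)/6 = 90/6 = 15
te_B = (3 + 4·8 + 19)/6 = 54/6 = 9
te_C = (13 + 4·14 + 15)/6 = 84/6 = 14
te_D = (4 + 4·7 + 10)/6 = 42/6 = 7
te_E = (2 + 4·3 + 10)/6 = 24/6 = 4
te_F = (8 + 4·14 + 20)/6 = 84/6 = 14
te_G = (1 + 4·4 + 7)/6 = 24/6 = 4
te_H = (3 + 4·9 + 15)/6 = 54/6 = 9
te_I = (4 + 4·7 + 16)/6 = 48/6 = 8
te_J = (9 + 4·13 + 29)/6 = 90/6 = 15

Forward pass:
ES_A = 0; EF_A = 15
ES_B = 0; EF_B = 9
ES_C = 0; EF_C = 14
ES_D = 0; EF_D = 7
ES_E = max(EF_A=15, EF_D=7) = 15; EF_E = 15+4 = 19
ES_F = 14; EF_F = 14+14 = 28
ES_G = max(EF_C=14, EF_D=7) = 14; EF_G = 14+4 = 18
ES_H = 9; EF_H = 9+9 = 18
ES_I = max(EF_B=9, EF_E=19) = 19; EF_I = 19+8 = 27
ES_J = max(EF_A=15, EF_F=28, EF_G=18, EF_H=18, EF_I=27) = 28; EF_J = 28+15 = 43
Expected project duration μ = 43 days. Critical path: C → F → J.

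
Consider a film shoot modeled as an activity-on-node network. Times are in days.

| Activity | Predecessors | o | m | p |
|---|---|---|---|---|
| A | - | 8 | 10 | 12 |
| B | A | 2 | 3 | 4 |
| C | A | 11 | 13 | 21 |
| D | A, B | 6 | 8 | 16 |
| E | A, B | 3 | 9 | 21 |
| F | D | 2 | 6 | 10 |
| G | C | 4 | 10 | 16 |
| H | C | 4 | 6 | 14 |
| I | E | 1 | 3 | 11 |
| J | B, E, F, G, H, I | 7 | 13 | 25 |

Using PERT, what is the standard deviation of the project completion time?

te_A = (8 + 4·10 + 12)/6 = 60/6 = 10; σ²_A = ((12−8)/6)² = 0.444
te_B = (2 + 4·3 + 4)/6 = 18/6 = 3; σ²_B = ((4−2)/6)² = 0.111
te_C = (11 + 4·13 + 21)/6 = 84/6 = 14; σ²_C = ((21−11)/6)² = 2.778
te_D = (6 + 4·8 + 16)/6 = 54/6 = 9; σ²_D = ((16−6)/6)² = 2.778
te_E = (3 + 4·9 + 21)/6 = 60/6 = 10; σ²_E = ((21−3)/6)² = 9.000
te_F = (2 + 4·6 + 10)/6 = 36/6 = 6; σ²_F = ((10−2)/6)² = 1.778
te_G = (4 + 4·10 + 16)/6 = 60/6 = 10; σ²_G = ((16−4)/6)² = 4.000
te_H = (4 + 4·6 + 14)/6 = 42/6 = 7; σ²_H = ((14−4)/6)² = 2.778
te_I = (1 + 4·3 + 11)/6 = 24/6 = 4; σ²_I = ((11−1)/6)² = 2.778
te_J = (7 + 4·13 + 25)/6 = 84/6 = 14; σ²_J = ((25−7)/6)² = 9.000

Forward pass:
ES_A = 0; EF_A = 10
ES_B = 10; EF_B = 10+3 = 13
ES_C = 10; EF_C = 10+14 = 24
ES_D = max(EF_A=10, EF_B=13) = 13; EF_D = 13+9 = 22
ES_E = max(EF_A=10, EF_B=13) = 13; EF_E = 13+10 = 23
ES_F = 22; EF_F = 22+6 = 28
ES_G = 24; EF_G = 24+10 = 34
ES_H = 24; EF_H = 24+7 = 31
ES_I = 23; EF_I = 23+4 = 27
ES_J = max(EF_B=13, EF_E=23, EF_F=28, EF_G=34, EF_H=31, EF_I=27) = 34; EF_J = 34+14 = 48
Expected project duration μ = 48 days. Critical path: A → C → G → J.

Variance along critical path = 0.444 + 2.778 + 4.000 + 9.000 = 16.222
σ = √16.222 = 4.028 days

4.03 days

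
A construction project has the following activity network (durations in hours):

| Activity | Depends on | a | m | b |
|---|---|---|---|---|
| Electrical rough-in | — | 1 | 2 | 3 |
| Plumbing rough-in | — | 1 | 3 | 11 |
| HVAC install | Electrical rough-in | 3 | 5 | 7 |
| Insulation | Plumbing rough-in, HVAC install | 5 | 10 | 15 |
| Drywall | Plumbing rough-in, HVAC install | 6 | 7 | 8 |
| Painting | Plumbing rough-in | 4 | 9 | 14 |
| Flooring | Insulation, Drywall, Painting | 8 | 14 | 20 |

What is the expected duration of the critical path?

te_Electrical rough-in = (1 + 4·2 + 3)/6 = 12/6 = 2
te_Plumbing rough-in = (1 + 4·3 + 11)/6 = 24/6 = 4
te_HVAC install = (3 + 4·5 + 7)/6 = 30/6 = 5
te_Insulation = (5 + 4·10 + 15)/6 = 60/6 = 10
te_Drywall = (6 + 4·7 + 8)/6 = 42/6 = 7
te_Painting = (4 + 4·9 + 14)/6 = 54/6 = 9
te_Flooring = (8 + 4·14 + 20)/6 = 84/6 = 14

Forward pass:
ES_Electrical rough-in = 0; EF_Electrical rough-in = 2
ES_Plumbing rough-in = 0; EF_Plumbing rough-in = 4
ES_HVAC install = 2; EF_HVAC install = 2+5 = 7
ES_Insulation = max(EF_Plumbing rough-in=4, EF_HVAC install=7) = 7; EF_Insulation = 7+10 = 17
ES_Drywall = max(EF_Plumbing rough-in=4, EF_HVAC install=7) = 7; EF_Drywall = 7+7 = 14
ES_Painting = 4; EF_Painting = 4+9 = 13
ES_Flooring = max(EF_Insulation=17, EF_Drywall=14, EF_Painting=13) = 17; EF_Flooring = 17+14 = 31
Expected project duration μ = 31 hours. Critical path: Electrical rough-in → HVAC install → Insulation → Flooring.

31 hours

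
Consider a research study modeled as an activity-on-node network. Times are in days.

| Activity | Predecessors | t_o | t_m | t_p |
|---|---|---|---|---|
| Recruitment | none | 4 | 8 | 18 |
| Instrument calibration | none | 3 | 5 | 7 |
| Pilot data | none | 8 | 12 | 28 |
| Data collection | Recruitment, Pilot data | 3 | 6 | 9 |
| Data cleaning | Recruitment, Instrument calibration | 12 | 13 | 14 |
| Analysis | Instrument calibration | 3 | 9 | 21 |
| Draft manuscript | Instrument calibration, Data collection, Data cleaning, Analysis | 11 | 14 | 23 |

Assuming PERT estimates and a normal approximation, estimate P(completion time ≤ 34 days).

0.166

te_Recruitment = (4 + 4·8 + 18)/6 = 54/6 = 9; σ²_Recruitment = ((18−4)/6)² = 5.444
te_Instrument calibration = (3 + 4·5 + 7)/6 = 30/6 = 5; σ²_Instrument calibration = ((7−3)/6)² = 0.444
te_Pilot data = (8 + 4·12 + 28)/6 = 84/6 = 14; σ²_Pilot data = ((28−8)/6)² = 11.111
te_Data collection = (3 + 4·6 + 9)/6 = 36/6 = 6; σ²_Data collection = ((9−3)/6)² = 1.000
te_Data cleaning = (12 + 4·13 + 14)/6 = 78/6 = 13; σ²_Data cleaning = ((14−12)/6)² = 0.111
te_Analysis = (3 + 4·9 + 21)/6 = 60/6 = 10; σ²_Analysis = ((21−3)/6)² = 9.000
te_Draft manuscript = (11 + 4·14 + 23)/6 = 90/6 = 15; σ²_Draft manuscript = ((23−11)/6)² = 4.000

Forward pass:
ES_Recruitment = 0; EF_Recruitment = 9
ES_Instrument calibration = 0; EF_Instrument calibration = 5
ES_Pilot data = 0; EF_Pilot data = 14
ES_Data collection = max(EF_Recruitment=9, EF_Pilot data=14) = 14; EF_Data collection = 14+6 = 20
ES_Data cleaning = max(EF_Recruitment=9, EF_Instrument calibration=5) = 9; EF_Data cleaning = 9+13 = 22
ES_Analysis = 5; EF_Analysis = 5+10 = 15
ES_Draft manuscript = max(EF_Instrument calibration=5, EF_Data collection=20, EF_Data cleaning=22, EF_Analysis=15) = 22; EF_Draft manuscript = 22+15 = 37
Expected project duration μ = 37 days. Critical path: Recruitment → Data cleaning → Draft manuscript.

Variance along critical path = 5.444 + 0.111 + 4.000 = 9.556; σ = √9.556 = 3.091 days.
Z = (34 − 37) / 3.091 = -0.970
P(T ≤ 34) = Φ(-0.970) ≈ 0.166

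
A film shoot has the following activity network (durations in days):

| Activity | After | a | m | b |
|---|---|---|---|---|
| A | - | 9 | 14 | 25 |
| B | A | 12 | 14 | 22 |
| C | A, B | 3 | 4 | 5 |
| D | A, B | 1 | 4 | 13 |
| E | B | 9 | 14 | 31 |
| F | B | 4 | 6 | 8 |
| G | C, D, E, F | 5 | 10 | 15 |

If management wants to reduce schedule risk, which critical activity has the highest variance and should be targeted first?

te_A = (9 + 4·14 + 25)/6 = 90/6 = 15; σ²_A = ((25−9)/6)² = 7.111
te_B = (12 + 4·14 + 22)/6 = 90/6 = 15; σ²_B = ((22−12)/6)² = 2.778
te_C = (3 + 4·4 + 5)/6 = 24/6 = 4; σ²_C = ((5−3)/6)² = 0.111
te_D = (1 + 4·4 + 13)/6 = 30/6 = 5; σ²_D = ((13−1)/6)² = 4.000
te_E = (9 + 4·14 + 31)/6 = 96/6 = 16; σ²_E = ((31−9)/6)² = 13.444
te_F = (4 + 4·6 + 8)/6 = 36/6 = 6; σ²_F = ((8−4)/6)² = 0.444
te_G = (5 + 4·10 + 15)/6 = 60/6 = 10; σ²_G = ((15−5)/6)² = 2.778

Forward pass:
ES_A = 0; EF_A = 15
ES_B = 15; EF_B = 15+15 = 30
ES_C = max(EF_A=15, EF_B=30) = 30; EF_C = 30+4 = 34
ES_D = max(EF_A=15, EF_B=30) = 30; EF_D = 30+5 = 35
ES_E = 30; EF_E = 30+16 = 46
ES_F = 30; EF_F = 30+6 = 36
ES_G = max(EF_C=34, EF_D=35, EF_E=46, EF_F=36) = 46; EF_G = 46+10 = 56
Expected project duration μ = 56 days. Critical path: A → B → E → G.

Variances on critical path: σ²_A=7.111, σ²_B=2.778, σ²_E=13.444, σ²_G=2.778.
Largest is σ²_E = 13.444.

E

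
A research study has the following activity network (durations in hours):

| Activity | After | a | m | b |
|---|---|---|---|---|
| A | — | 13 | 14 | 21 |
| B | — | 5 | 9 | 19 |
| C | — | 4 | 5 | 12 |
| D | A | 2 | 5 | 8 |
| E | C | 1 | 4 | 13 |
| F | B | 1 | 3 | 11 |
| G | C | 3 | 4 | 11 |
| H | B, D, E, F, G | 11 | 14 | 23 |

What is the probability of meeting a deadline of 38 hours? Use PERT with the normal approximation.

0.875

te_A = (13 + 4·14 + 21)/6 = 90/6 = 15; σ²_A = ((21−13)/6)² = 1.778
te_B = (5 + 4·9 + 19)/6 = 60/6 = 10; σ²_B = ((19−5)/6)² = 5.444
te_C = (4 + 4·5 + 12)/6 = 36/6 = 6; σ²_C = ((12−4)/6)² = 1.778
te_D = (2 + 4·5 + 8)/6 = 30/6 = 5; σ²_D = ((8−2)/6)² = 1.000
te_E = (1 + 4·4 + 13)/6 = 30/6 = 5; σ²_E = ((13−1)/6)² = 4.000
te_F = (1 + 4·3 + 11)/6 = 24/6 = 4; σ²_F = ((11−1)/6)² = 2.778
te_G = (3 + 4·4 + 11)/6 = 30/6 = 5; σ²_G = ((11−3)/6)² = 1.778
te_H = (11 + 4·14 + 23)/6 = 90/6 = 15; σ²_H = ((23−11)/6)² = 4.000

Forward pass:
ES_A = 0; EF_A = 15
ES_B = 0; EF_B = 10
ES_C = 0; EF_C = 6
ES_D = 15; EF_D = 15+5 = 20
ES_E = 6; EF_E = 6+5 = 11
ES_F = 10; EF_F = 10+4 = 14
ES_G = 6; EF_G = 6+5 = 11
ES_H = max(EF_B=10, EF_D=20, EF_E=11, EF_F=14, EF_G=11) = 20; EF_H = 20+15 = 35
Expected project duration μ = 35 hours. Critical path: A → D → H.

Variance along critical path = 1.778 + 1.000 + 4.000 = 6.778; σ = √6.778 = 2.603 hours.
Z = (38 − 35) / 2.603 = 1.152
P(T ≤ 38) = Φ(1.152) ≈ 0.875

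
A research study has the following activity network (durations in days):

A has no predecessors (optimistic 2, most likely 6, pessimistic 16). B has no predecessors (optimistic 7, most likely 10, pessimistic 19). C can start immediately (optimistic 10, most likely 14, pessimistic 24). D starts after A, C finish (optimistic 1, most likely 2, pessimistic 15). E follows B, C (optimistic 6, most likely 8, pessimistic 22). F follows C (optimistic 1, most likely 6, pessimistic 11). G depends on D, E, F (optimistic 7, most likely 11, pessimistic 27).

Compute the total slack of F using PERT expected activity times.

4 days

te_A = (2 + 4·6 + 16)/6 = 42/6 = 7
te_B = (7 + 4·10 + 19)/6 = 66/6 = 11
te_C = (10 + 4·14 + 24)/6 = 90/6 = 15
te_D = (1 + 4·2 + 15)/6 = 24/6 = 4
te_E = (6 + 4·8 + 22)/6 = 60/6 = 10
te_F = (1 + 4·6 + 11)/6 = 36/6 = 6
te_G = (7 + 4·11 + 27)/6 = 78/6 = 13

Forward pass:
ES_A = 0; EF_A = 7
ES_B = 0; EF_B = 11
ES_C = 0; EF_C = 15
ES_D = max(EF_A=7, EF_C=15) = 15; EF_D = 15+4 = 19
ES_E = max(EF_B=11, EF_C=15) = 15; EF_E = 15+10 = 25
ES_F = 15; EF_F = 15+6 = 21
ES_G = max(EF_D=19, EF_E=25, EF_F=21) = 25; EF_G = 25+13 = 38
Expected project duration μ = 38 days. Critical path: C → E → G.

Backward pass:
LF_G = 38; LS_G = 38−13 = 25
LF_F = LS_G = 25; LS_F = 25−6 = 19
LF_E = LS_G = 25; LS_E = 25−10 = 15
LF_D = LS_G = 25; LS_D = 25−4 = 21
LF_C = min(LS_D=21, LS_E=15, LS_F=19) = 15; LS_C = 15−15 = 0
LF_B = LS_E = 15; LS_B = 15−11 = 4
LF_A = LS_D = 21; LS_A = 21−7 = 14
Slack_F = LS_F − ES_F = 19 − 15 = 4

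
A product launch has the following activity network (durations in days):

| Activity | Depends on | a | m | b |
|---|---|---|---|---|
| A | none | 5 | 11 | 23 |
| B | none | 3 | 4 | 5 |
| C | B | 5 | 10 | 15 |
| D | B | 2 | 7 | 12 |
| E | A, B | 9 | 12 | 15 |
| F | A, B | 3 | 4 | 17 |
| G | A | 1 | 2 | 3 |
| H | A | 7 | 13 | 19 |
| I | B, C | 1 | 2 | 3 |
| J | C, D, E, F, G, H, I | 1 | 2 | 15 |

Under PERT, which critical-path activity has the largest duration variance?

A

te_A = (5 + 4·11 + 23)/6 = 72/6 = 12; σ²_A = ((23−5)/6)² = 9.000
te_B = (3 + 4·4 + 5)/6 = 24/6 = 4; σ²_B = ((5−3)/6)² = 0.111
te_C = (5 + 4·10 + 15)/6 = 60/6 = 10; σ²_C = ((15−5)/6)² = 2.778
te_D = (2 + 4·7 + 12)/6 = 42/6 = 7; σ²_D = ((12−2)/6)² = 2.778
te_E = (9 + 4·12 + 15)/6 = 72/6 = 12; σ²_E = ((15−9)/6)² = 1.000
te_F = (3 + 4·4 + 17)/6 = 36/6 = 6; σ²_F = ((17−3)/6)² = 5.444
te_G = (1 + 4·2 + 3)/6 = 12/6 = 2; σ²_G = ((3−1)/6)² = 0.111
te_H = (7 + 4·13 + 19)/6 = 78/6 = 13; σ²_H = ((19−7)/6)² = 4.000
te_I = (1 + 4·2 + 3)/6 = 12/6 = 2; σ²_I = ((3−1)/6)² = 0.111
te_J = (1 + 4·2 + 15)/6 = 24/6 = 4; σ²_J = ((15−1)/6)² = 5.444

Forward pass:
ES_A = 0; EF_A = 12
ES_B = 0; EF_B = 4
ES_C = 4; EF_C = 4+10 = 14
ES_D = 4; EF_D = 4+7 = 11
ES_E = max(EF_A=12, EF_B=4) = 12; EF_E = 12+12 = 24
ES_F = max(EF_A=12, EF_B=4) = 12; EF_F = 12+6 = 18
ES_G = 12; EF_G = 12+2 = 14
ES_H = 12; EF_H = 12+13 = 25
ES_I = max(EF_B=4, EF_C=14) = 14; EF_I = 14+2 = 16
ES_J = max(EF_C=14, EF_D=11, EF_E=24, EF_F=18, EF_G=14, EF_H=25, EF_I=16) = 25; EF_J = 25+4 = 29
Expected project duration μ = 29 days. Critical path: A → H → J.

Variances on critical path: σ²_A=9.000, σ²_H=4.000, σ²_J=5.444.
Largest is σ²_A = 9.000.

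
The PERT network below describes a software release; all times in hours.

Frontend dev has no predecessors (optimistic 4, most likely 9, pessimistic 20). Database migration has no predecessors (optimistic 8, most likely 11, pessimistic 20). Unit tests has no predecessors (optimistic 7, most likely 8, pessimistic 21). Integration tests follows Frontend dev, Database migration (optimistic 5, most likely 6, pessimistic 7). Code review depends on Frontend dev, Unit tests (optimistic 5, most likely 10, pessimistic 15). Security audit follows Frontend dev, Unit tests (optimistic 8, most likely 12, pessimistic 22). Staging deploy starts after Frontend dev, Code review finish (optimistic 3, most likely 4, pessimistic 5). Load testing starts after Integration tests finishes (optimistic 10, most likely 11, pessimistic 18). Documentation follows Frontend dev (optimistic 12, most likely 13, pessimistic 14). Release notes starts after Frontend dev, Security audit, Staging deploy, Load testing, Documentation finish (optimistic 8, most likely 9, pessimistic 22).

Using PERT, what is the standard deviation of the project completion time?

te_Frontend dev = (4 + 4·9 + 20)/6 = 60/6 = 10; σ²_Frontend dev = ((20−4)/6)² = 7.111
te_Database migration = (8 + 4·11 + 20)/6 = 72/6 = 12; σ²_Database migration = ((20−8)/6)² = 4.000
te_Unit tests = (7 + 4·8 + 21)/6 = 60/6 = 10; σ²_Unit tests = ((21−7)/6)² = 5.444
te_Integration tests = (5 + 4·6 + 7)/6 = 36/6 = 6; σ²_Integration tests = ((7−5)/6)² = 0.111
te_Code review = (5 + 4·10 + 15)/6 = 60/6 = 10; σ²_Code review = ((15−5)/6)² = 2.778
te_Security audit = (8 + 4·12 + 22)/6 = 78/6 = 13; σ²_Security audit = ((22−8)/6)² = 5.444
te_Staging deploy = (3 + 4·4 + 5)/6 = 24/6 = 4; σ²_Staging deploy = ((5−3)/6)² = 0.111
te_Load testing = (10 + 4·11 + 18)/6 = 72/6 = 12; σ²_Load testing = ((18−10)/6)² = 1.778
te_Documentation = (12 + 4·13 + 14)/6 = 78/6 = 13; σ²_Documentation = ((14−12)/6)² = 0.111
te_Release notes = (8 + 4·9 + 22)/6 = 66/6 = 11; σ²_Release notes = ((22−8)/6)² = 5.444

Forward pass:
ES_Frontend dev = 0; EF_Frontend dev = 10
ES_Database migration = 0; EF_Database migration = 12
ES_Unit tests = 0; EF_Unit tests = 10
ES_Integration tests = max(EF_Frontend dev=10, EF_Database migration=12) = 12; EF_Integration tests = 12+6 = 18
ES_Code review = max(EF_Frontend dev=10, EF_Unit tests=10) = 10; EF_Code review = 10+10 = 20
ES_Security audit = max(EF_Frontend dev=10, EF_Unit tests=10) = 10; EF_Security audit = 10+13 = 23
ES_Staging deploy = max(EF_Frontend dev=10, EF_Code review=20) = 20; EF_Staging deploy = 20+4 = 24
ES_Load testing = 18; EF_Load testing = 18+12 = 30
ES_Documentation = 10; EF_Documentation = 10+13 = 23
ES_Release notes = max(EF_Frontend dev=10, EF_Security audit=23, EF_Staging deploy=24, EF_Load testing=30, EF_Documentation=23) = 30; EF_Release notes = 30+11 = 41
Expected project duration μ = 41 hours. Critical path: Database migration → Integration tests → Load testing → Release notes.

Variance along critical path = 4.000 + 0.111 + 1.778 + 5.444 = 11.333
σ = √11.333 = 3.367 hours

3.37 hours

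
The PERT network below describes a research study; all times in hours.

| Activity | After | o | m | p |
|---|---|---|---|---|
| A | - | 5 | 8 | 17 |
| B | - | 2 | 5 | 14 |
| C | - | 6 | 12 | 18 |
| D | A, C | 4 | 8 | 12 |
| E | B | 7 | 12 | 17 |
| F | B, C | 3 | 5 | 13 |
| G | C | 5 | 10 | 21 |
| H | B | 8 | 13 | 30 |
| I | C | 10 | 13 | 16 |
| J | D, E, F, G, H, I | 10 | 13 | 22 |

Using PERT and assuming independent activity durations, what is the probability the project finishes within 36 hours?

0.159

te_A = (5 + 4·8 + 17)/6 = 54/6 = 9; σ²_A = ((17−5)/6)² = 4.000
te_B = (2 + 4·5 + 14)/6 = 36/6 = 6; σ²_B = ((14−2)/6)² = 4.000
te_C = (6 + 4·12 + 18)/6 = 72/6 = 12; σ²_C = ((18−6)/6)² = 4.000
te_D = (4 + 4·8 + 12)/6 = 48/6 = 8; σ²_D = ((12−4)/6)² = 1.778
te_E = (7 + 4·12 + 17)/6 = 72/6 = 12; σ²_E = ((17−7)/6)² = 2.778
te_F = (3 + 4·5 + 13)/6 = 36/6 = 6; σ²_F = ((13−3)/6)² = 2.778
te_G = (5 + 4·10 + 21)/6 = 66/6 = 11; σ²_G = ((21−5)/6)² = 7.111
te_H = (8 + 4·13 + 30)/6 = 90/6 = 15; σ²_H = ((30−8)/6)² = 13.444
te_I = (10 + 4·13 + 16)/6 = 78/6 = 13; σ²_I = ((16−10)/6)² = 1.000
te_J = (10 + 4·13 + 22)/6 = 84/6 = 14; σ²_J = ((22−10)/6)² = 4.000

Forward pass:
ES_A = 0; EF_A = 9
ES_B = 0; EF_B = 6
ES_C = 0; EF_C = 12
ES_D = max(EF_A=9, EF_C=12) = 12; EF_D = 12+8 = 20
ES_E = 6; EF_E = 6+12 = 18
ES_F = max(EF_B=6, EF_C=12) = 12; EF_F = 12+6 = 18
ES_G = 12; EF_G = 12+11 = 23
ES_H = 6; EF_H = 6+15 = 21
ES_I = 12; EF_I = 12+13 = 25
ES_J = max(EF_D=20, EF_E=18, EF_F=18, EF_G=23, EF_H=21, EF_I=25) = 25; EF_J = 25+14 = 39
Expected project duration μ = 39 hours. Critical path: C → I → J.

Variance along critical path = 4.000 + 1.000 + 4.000 = 9.000; σ = √9.000 = 3.000 hours.
Z = (36 − 39) / 3.000 = -1.000
P(T ≤ 36) = Φ(-1.000) ≈ 0.159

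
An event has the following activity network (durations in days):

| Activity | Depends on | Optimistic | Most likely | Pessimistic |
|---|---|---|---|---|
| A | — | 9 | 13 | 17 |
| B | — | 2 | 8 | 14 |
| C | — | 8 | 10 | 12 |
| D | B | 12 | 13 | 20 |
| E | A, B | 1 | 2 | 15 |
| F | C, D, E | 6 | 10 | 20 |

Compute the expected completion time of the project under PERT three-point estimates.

te_A = (9 + 4·13 + 17)/6 = 78/6 = 13
te_B = (2 + 4·8 + 14)/6 = 48/6 = 8
te_C = (8 + 4·10 + 12)/6 = 60/6 = 10
te_D = (12 + 4·13 + 20)/6 = 84/6 = 14
te_E = (1 + 4·2 + 15)/6 = 24/6 = 4
te_F = (6 + 4·10 + 20)/6 = 66/6 = 11

Forward pass:
ES_A = 0; EF_A = 13
ES_B = 0; EF_B = 8
ES_C = 0; EF_C = 10
ES_D = 8; EF_D = 8+14 = 22
ES_E = max(EF_A=13, EF_B=8) = 13; EF_E = 13+4 = 17
ES_F = max(EF_C=10, EF_D=22, EF_E=17) = 22; EF_F = 22+11 = 33
Expected project duration μ = 33 days. Critical path: B → D → F.

33 days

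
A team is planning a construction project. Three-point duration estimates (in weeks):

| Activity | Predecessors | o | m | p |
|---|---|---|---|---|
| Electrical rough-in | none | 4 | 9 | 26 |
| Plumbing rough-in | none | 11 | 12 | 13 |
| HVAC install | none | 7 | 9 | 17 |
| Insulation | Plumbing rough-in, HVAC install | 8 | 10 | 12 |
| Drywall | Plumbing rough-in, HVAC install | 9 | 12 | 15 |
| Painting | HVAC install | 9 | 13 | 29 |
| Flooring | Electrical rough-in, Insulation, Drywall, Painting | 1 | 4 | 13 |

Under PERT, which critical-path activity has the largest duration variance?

Painting

te_Electrical rough-in = (4 + 4·9 + 26)/6 = 66/6 = 11; σ²_Electrical rough-in = ((26−4)/6)² = 13.444
te_Plumbing rough-in = (11 + 4·12 + 13)/6 = 72/6 = 12; σ²_Plumbing rough-in = ((13−11)/6)² = 0.111
te_HVAC install = (7 + 4·9 + 17)/6 = 60/6 = 10; σ²_HVAC install = ((17−7)/6)² = 2.778
te_Insulation = (8 + 4·10 + 12)/6 = 60/6 = 10; σ²_Insulation = ((12−8)/6)² = 0.444
te_Drywall = (9 + 4·12 + 15)/6 = 72/6 = 12; σ²_Drywall = ((15−9)/6)² = 1.000
te_Painting = (9 + 4·13 + 29)/6 = 90/6 = 15; σ²_Painting = ((29−9)/6)² = 11.111
te_Flooring = (1 + 4·4 + 13)/6 = 30/6 = 5; σ²_Flooring = ((13−1)/6)² = 4.000

Forward pass:
ES_Electrical rough-in = 0; EF_Electrical rough-in = 11
ES_Plumbing rough-in = 0; EF_Plumbing rough-in = 12
ES_HVAC install = 0; EF_HVAC install = 10
ES_Insulation = max(EF_Plumbing rough-in=12, EF_HVAC install=10) = 12; EF_Insulation = 12+10 = 22
ES_Drywall = max(EF_Plumbing rough-in=12, EF_HVAC install=10) = 12; EF_Drywall = 12+12 = 24
ES_Painting = 10; EF_Painting = 10+15 = 25
ES_Flooring = max(EF_Electrical rough-in=11, EF_Insulation=22, EF_Drywall=24, EF_Painting=25) = 25; EF_Flooring = 25+5 = 30
Expected project duration μ = 30 weeks. Critical path: HVAC install → Painting → Flooring.

Variances on critical path: σ²_HVAC install=2.778, σ²_Painting=11.111, σ²_Flooring=4.000.
Largest is σ²_Painting = 11.111.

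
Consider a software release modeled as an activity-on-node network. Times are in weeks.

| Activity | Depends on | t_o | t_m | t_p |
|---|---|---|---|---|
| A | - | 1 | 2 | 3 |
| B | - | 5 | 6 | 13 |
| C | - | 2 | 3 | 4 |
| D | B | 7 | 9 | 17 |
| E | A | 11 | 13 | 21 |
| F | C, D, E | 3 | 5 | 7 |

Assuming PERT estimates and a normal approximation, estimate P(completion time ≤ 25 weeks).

te_A = (1 + 4·2 + 3)/6 = 12/6 = 2; σ²_A = ((3−1)/6)² = 0.111
te_B = (5 + 4·6 + 13)/6 = 42/6 = 7; σ²_B = ((13−5)/6)² = 1.778
te_C = (2 + 4·3 + 4)/6 = 18/6 = 3; σ²_C = ((4−2)/6)² = 0.111
te_D = (7 + 4·9 + 17)/6 = 60/6 = 10; σ²_D = ((17−7)/6)² = 2.778
te_E = (11 + 4·13 + 21)/6 = 84/6 = 14; σ²_E = ((21−11)/6)² = 2.778
te_F = (3 + 4·5 + 7)/6 = 30/6 = 5; σ²_F = ((7−3)/6)² = 0.444

Forward pass:
ES_A = 0; EF_A = 2
ES_B = 0; EF_B = 7
ES_C = 0; EF_C = 3
ES_D = 7; EF_D = 7+10 = 17
ES_E = 2; EF_E = 2+14 = 16
ES_F = max(EF_C=3, EF_D=17, EF_E=16) = 17; EF_F = 17+5 = 22
Expected project duration μ = 22 weeks. Critical path: B → D → F.

Variance along critical path = 1.778 + 2.778 + 0.444 = 5.000; σ = √5.000 = 2.236 weeks.
Z = (25 − 22) / 2.236 = 1.342
P(T ≤ 25) = Φ(1.342) ≈ 0.910

0.910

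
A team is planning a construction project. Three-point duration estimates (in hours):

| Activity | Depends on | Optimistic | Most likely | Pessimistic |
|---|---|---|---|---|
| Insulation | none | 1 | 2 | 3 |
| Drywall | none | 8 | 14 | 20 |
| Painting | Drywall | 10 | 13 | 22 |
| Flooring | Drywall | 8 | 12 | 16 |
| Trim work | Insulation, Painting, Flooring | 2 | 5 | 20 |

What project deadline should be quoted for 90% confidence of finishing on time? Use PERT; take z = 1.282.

te_Insulation = (1 + 4·2 + 3)/6 = 12/6 = 2; σ²_Insulation = ((3−1)/6)² = 0.111
te_Drywall = (8 + 4·14 + 20)/6 = 84/6 = 14; σ²_Drywall = ((20−8)/6)² = 4.000
te_Painting = (10 + 4·13 + 22)/6 = 84/6 = 14; σ²_Painting = ((22−10)/6)² = 4.000
te_Flooring = (8 + 4·12 + 16)/6 = 72/6 = 12; σ²_Flooring = ((16−8)/6)² = 1.778
te_Trim work = (2 + 4·5 + 20)/6 = 42/6 = 7; σ²_Trim work = ((20−2)/6)² = 9.000

Forward pass:
ES_Insulation = 0; EF_Insulation = 2
ES_Drywall = 0; EF_Drywall = 14
ES_Painting = 14; EF_Painting = 14+14 = 28
ES_Flooring = 14; EF_Flooring = 14+12 = 26
ES_Trim work = max(EF_Insulation=2, EF_Painting=28, EF_Flooring=26) = 28; EF_Trim work = 28+7 = 35
Expected project duration μ = 35 hours. Critical path: Drywall → Painting → Trim work.

Variance along critical path = 4.000 + 4.000 + 9.000 = 17.000; σ = 4.123 hours.
D = μ + z·σ = 35 + 1.282·4.123 = 40.3 hours

40.3 hours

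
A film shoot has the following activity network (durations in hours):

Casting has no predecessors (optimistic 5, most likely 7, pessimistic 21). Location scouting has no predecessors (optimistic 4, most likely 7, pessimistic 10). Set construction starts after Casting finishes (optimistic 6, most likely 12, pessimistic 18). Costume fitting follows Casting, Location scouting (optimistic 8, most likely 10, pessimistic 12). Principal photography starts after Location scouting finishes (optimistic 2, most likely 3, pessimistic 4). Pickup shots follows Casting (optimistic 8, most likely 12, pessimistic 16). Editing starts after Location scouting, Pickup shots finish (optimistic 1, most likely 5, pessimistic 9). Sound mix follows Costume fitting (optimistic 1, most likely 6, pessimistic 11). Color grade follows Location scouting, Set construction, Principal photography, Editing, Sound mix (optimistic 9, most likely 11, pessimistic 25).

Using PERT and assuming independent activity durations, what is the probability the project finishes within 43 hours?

0.829

te_Casting = (5 + 4·7 + 21)/6 = 54/6 = 9; σ²_Casting = ((21−5)/6)² = 7.111
te_Location scouting = (4 + 4·7 + 10)/6 = 42/6 = 7; σ²_Location scouting = ((10−4)/6)² = 1.000
te_Set construction = (6 + 4·12 + 18)/6 = 72/6 = 12; σ²_Set construction = ((18−6)/6)² = 4.000
te_Costume fitting = (8 + 4·10 + 12)/6 = 60/6 = 10; σ²_Costume fitting = ((12−8)/6)² = 0.444
te_Principal photography = (2 + 4·3 + 4)/6 = 18/6 = 3; σ²_Principal photography = ((4−2)/6)² = 0.111
te_Pickup shots = (8 + 4·12 + 16)/6 = 72/6 = 12; σ²_Pickup shots = ((16−8)/6)² = 1.778
te_Editing = (1 + 4·5 + 9)/6 = 30/6 = 5; σ²_Editing = ((9−1)/6)² = 1.778
te_Sound mix = (1 + 4·6 + 11)/6 = 36/6 = 6; σ²_Sound mix = ((11−1)/6)² = 2.778
te_Color grade = (9 + 4·11 + 25)/6 = 78/6 = 13; σ²_Color grade = ((25−9)/6)² = 7.111

Forward pass:
ES_Casting = 0; EF_Casting = 9
ES_Location scouting = 0; EF_Location scouting = 7
ES_Set construction = 9; EF_Set construction = 9+12 = 21
ES_Costume fitting = max(EF_Casting=9, EF_Location scouting=7) = 9; EF_Costume fitting = 9+10 = 19
ES_Principal photography = 7; EF_Principal photography = 7+3 = 10
ES_Pickup shots = 9; EF_Pickup shots = 9+12 = 21
ES_Editing = max(EF_Location scouting=7, EF_Pickup shots=21) = 21; EF_Editing = 21+5 = 26
ES_Sound mix = 19; EF_Sound mix = 19+6 = 25
ES_Color grade = max(EF_Location scouting=7, EF_Set construction=21, EF_Principal photography=10, EF_Editing=26, EF_Sound mix=25) = 26; EF_Color grade = 26+13 = 39
Expected project duration μ = 39 hours. Critical path: Casting → Pickup shots → Editing → Color grade.

Variance along critical path = 7.111 + 1.778 + 1.778 + 7.111 = 17.778; σ = √17.778 = 4.216 hours.
Z = (43 − 39) / 4.216 = 0.949
P(T ≤ 43) = Φ(0.949) ≈ 0.829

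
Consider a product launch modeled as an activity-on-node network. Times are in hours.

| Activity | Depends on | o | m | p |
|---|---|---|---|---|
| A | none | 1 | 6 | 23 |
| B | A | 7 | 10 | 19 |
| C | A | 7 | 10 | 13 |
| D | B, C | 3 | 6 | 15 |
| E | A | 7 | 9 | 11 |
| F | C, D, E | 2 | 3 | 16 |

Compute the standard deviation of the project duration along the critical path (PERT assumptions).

te_A = (1 + 4·6 + 23)/6 = 48/6 = 8; σ²_A = ((23−1)/6)² = 13.444
te_B = (7 + 4·10 + 19)/6 = 66/6 = 11; σ²_B = ((19−7)/6)² = 4.000
te_C = (7 + 4·10 + 13)/6 = 60/6 = 10; σ²_C = ((13−7)/6)² = 1.000
te_D = (3 + 4·6 + 15)/6 = 42/6 = 7; σ²_D = ((15−3)/6)² = 4.000
te_E = (7 + 4·9 + 11)/6 = 54/6 = 9; σ²_E = ((11−7)/6)² = 0.444
te_F = (2 + 4·3 + 16)/6 = 30/6 = 5; σ²_F = ((16−2)/6)² = 5.444

Forward pass:
ES_A = 0; EF_A = 8
ES_B = 8; EF_B = 8+11 = 19
ES_C = 8; EF_C = 8+10 = 18
ES_D = max(EF_B=19, EF_C=18) = 19; EF_D = 19+7 = 26
ES_E = 8; EF_E = 8+9 = 17
ES_F = max(EF_C=18, EF_D=26, EF_E=17) = 26; EF_F = 26+5 = 31
Expected project duration μ = 31 hours. Critical path: A → B → D → F.

Variance along critical path = 13.444 + 4.000 + 4.000 + 5.444 = 26.889
σ = √26.889 = 5.185 hours

5.19 hours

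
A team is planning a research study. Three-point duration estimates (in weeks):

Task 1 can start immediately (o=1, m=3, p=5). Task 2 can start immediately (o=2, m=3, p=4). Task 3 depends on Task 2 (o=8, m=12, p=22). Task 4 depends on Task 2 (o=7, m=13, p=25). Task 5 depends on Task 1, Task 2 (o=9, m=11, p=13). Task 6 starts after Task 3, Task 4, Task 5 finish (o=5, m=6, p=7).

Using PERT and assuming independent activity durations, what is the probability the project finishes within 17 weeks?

0.024

te_Task 1 = (1 + 4·3 + 5)/6 = 18/6 = 3; σ²_Task 1 = ((5−1)/6)² = 0.444
te_Task 2 = (2 + 4·3 + 4)/6 = 18/6 = 3; σ²_Task 2 = ((4−2)/6)² = 0.111
te_Task 3 = (8 + 4·12 + 22)/6 = 78/6 = 13; σ²_Task 3 = ((22−8)/6)² = 5.444
te_Task 4 = (7 + 4·13 + 25)/6 = 84/6 = 14; σ²_Task 4 = ((25−7)/6)² = 9.000
te_Task 5 = (9 + 4·11 + 13)/6 = 66/6 = 11; σ²_Task 5 = ((13−9)/6)² = 0.444
te_Task 6 = (5 + 4·6 + 7)/6 = 36/6 = 6; σ²_Task 6 = ((7−5)/6)² = 0.111

Forward pass:
ES_Task 1 = 0; EF_Task 1 = 3
ES_Task 2 = 0; EF_Task 2 = 3
ES_Task 3 = 3; EF_Task 3 = 3+13 = 16
ES_Task 4 = 3; EF_Task 4 = 3+14 = 17
ES_Task 5 = max(EF_Task 1=3, EF_Task 2=3) = 3; EF_Task 5 = 3+11 = 14
ES_Task 6 = max(EF_Task 3=16, EF_Task 4=17, EF_Task 5=14) = 17; EF_Task 6 = 17+6 = 23
Expected project duration μ = 23 weeks. Critical path: Task 2 → Task 4 → Task 6.

Variance along critical path = 0.111 + 9.000 + 0.111 = 9.222; σ = √9.222 = 3.037 weeks.
Z = (17 − 23) / 3.037 = -1.976
P(T ≤ 17) = Φ(-1.976) ≈ 0.024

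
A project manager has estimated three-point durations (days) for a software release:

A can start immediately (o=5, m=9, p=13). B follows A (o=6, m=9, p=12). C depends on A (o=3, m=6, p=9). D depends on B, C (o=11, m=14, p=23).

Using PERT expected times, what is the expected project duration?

33 days

te_A = (5 + 4·9 + 13)/6 = 54/6 = 9
te_B = (6 + 4·9 + 12)/6 = 54/6 = 9
te_C = (3 + 4·6 + 9)/6 = 36/6 = 6
te_D = (11 + 4·14 + 23)/6 = 90/6 = 15

Forward pass:
ES_A = 0; EF_A = 9
ES_B = 9; EF_B = 9+9 = 18
ES_C = 9; EF_C = 9+6 = 15
ES_D = max(EF_B=18, EF_C=15) = 18; EF_D = 18+15 = 33
Expected project duration μ = 33 days. Critical path: A → B → D.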